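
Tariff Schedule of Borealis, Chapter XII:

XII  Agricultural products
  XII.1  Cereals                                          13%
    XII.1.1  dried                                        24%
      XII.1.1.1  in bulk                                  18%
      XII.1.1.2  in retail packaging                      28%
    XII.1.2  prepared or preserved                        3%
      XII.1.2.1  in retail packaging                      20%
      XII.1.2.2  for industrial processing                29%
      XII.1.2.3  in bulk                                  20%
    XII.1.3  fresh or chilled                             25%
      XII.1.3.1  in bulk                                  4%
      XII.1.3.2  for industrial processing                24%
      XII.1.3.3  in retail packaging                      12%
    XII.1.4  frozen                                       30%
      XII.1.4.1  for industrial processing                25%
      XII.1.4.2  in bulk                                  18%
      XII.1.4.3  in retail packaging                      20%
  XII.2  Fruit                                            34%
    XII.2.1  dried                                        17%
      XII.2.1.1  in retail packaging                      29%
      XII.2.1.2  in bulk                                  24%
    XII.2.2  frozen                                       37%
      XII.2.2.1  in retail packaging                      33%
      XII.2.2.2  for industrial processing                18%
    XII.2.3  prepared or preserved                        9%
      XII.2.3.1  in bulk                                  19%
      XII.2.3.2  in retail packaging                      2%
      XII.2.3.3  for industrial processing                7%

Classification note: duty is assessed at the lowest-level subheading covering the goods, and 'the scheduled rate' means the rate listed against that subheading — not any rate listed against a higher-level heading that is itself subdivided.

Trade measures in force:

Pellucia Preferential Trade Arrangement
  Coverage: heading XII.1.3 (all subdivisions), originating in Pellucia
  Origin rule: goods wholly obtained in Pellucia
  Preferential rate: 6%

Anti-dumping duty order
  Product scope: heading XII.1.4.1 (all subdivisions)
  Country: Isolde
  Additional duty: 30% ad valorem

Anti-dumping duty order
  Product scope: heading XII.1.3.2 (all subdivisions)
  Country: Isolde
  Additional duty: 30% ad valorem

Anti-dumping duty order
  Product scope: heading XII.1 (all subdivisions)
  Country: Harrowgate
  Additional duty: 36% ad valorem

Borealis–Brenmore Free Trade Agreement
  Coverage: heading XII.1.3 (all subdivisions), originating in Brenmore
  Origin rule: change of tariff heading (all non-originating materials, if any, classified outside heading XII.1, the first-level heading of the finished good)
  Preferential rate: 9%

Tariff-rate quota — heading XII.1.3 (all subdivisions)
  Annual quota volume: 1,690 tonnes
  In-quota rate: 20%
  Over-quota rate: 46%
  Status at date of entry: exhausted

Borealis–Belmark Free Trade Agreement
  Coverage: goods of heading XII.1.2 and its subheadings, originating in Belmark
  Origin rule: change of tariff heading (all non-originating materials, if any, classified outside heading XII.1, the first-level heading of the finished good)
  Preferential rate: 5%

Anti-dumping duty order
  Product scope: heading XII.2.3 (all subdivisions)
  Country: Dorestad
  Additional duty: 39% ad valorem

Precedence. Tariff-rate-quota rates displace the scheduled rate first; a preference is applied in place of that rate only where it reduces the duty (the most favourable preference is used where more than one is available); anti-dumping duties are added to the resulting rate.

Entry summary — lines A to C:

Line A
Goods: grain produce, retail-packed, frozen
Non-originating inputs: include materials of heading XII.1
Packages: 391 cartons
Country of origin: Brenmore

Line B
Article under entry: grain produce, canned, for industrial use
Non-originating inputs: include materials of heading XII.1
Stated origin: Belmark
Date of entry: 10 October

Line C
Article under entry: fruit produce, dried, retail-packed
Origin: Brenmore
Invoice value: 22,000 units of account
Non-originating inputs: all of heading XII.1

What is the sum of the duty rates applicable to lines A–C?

78%

Line A: grain → XII.1; frozen → XII.1.4; retail-packed → XII.1.4.3. Scheduled 20%. Brenmore agreement on XII.1.3: XII.1.4.3 not covered. → 20%.
Line B: grain → XII.1; canned → XII.1.2; for industrial use → XII.1.2.2. Scheduled 29%. Belmark agreement on XII.1.2: CTH not met. → 29%.
Line C: fruit → XII.2; dried → XII.2.1; retail-packed → XII.2.1.1. Scheduled 29%. Brenmore agreement on XII.1.3: XII.2.1.1 not covered. → 29%.
Sum: 20% + 29% + 29% = 78%.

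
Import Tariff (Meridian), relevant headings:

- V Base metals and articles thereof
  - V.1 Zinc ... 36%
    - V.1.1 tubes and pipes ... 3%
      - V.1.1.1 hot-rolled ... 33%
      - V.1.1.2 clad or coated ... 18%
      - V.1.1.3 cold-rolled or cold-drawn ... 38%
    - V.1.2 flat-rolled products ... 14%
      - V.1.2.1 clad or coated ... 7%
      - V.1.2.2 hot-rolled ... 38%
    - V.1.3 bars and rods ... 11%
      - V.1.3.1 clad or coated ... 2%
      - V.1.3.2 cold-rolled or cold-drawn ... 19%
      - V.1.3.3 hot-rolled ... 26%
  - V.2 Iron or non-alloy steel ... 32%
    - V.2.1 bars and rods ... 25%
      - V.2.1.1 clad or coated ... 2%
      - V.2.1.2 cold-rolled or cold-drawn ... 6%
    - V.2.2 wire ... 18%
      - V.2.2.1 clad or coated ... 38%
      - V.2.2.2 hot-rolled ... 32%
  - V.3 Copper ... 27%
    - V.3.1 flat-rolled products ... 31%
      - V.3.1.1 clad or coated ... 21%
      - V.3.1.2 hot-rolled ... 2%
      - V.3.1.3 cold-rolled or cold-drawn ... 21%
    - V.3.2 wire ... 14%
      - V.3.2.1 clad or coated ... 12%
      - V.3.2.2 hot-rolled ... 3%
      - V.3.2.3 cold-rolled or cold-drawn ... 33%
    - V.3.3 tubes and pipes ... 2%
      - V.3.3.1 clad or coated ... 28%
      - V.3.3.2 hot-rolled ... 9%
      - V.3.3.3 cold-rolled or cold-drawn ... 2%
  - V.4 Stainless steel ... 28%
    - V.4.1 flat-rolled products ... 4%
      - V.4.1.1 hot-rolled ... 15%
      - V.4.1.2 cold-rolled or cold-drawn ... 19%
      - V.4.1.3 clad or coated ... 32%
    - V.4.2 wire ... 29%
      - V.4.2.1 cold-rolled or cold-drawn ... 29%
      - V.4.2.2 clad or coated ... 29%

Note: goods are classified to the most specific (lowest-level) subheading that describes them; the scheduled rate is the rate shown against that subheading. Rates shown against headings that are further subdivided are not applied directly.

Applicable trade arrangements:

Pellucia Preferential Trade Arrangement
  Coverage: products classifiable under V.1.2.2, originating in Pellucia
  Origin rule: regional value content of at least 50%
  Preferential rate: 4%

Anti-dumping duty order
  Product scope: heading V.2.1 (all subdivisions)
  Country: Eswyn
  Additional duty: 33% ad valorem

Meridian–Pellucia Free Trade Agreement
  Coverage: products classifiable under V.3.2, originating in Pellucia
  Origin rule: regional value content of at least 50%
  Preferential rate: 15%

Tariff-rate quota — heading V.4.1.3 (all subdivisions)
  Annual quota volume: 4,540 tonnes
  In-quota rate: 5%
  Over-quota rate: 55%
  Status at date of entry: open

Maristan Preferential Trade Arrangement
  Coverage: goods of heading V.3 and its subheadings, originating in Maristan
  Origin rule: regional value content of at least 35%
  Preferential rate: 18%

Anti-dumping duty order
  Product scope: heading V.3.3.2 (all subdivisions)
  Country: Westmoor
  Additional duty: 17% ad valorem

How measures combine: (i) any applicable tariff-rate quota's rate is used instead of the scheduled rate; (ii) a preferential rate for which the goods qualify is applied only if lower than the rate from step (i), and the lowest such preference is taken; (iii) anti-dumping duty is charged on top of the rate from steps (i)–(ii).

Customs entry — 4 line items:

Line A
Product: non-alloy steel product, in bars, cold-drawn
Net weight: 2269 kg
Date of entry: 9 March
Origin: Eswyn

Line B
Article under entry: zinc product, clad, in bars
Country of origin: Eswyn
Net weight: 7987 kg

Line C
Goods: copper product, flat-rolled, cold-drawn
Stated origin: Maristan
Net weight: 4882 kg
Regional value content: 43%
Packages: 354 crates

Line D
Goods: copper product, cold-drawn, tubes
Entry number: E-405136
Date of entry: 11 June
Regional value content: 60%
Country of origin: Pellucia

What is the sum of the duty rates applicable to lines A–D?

61%

Line A: non-alloy steel → V.2; in bars → V.2.1; cold-drawn → V.2.1.2. Scheduled 6%. anti-dumping (Eswyn, V.2.1): +33%; total 6% + 33% = 39%. → 39%.
Line B: zinc → V.1; in bars → V.1.3; clad → V.1.3.1. Scheduled 2%. No special measure applies. → 2%.
Line C: copper → V.3; flat-rolled → V.3.1; cold-drawn → V.3.1.3. Scheduled 21%. Maristan agreement on V.3: RVC ≥ 35% → 18% available; preferential 18%. → 18%.
Line D: copper → V.3; tubes → V.3.3; cold-drawn → V.3.3.3. Scheduled 2%. Pellucia agreement on V.1.2.2: V.3.3.3 not covered; Pellucia agreement on V.3.2: V.3.3.3 not covered. → 2%.
Sum: 39% + 2% + 18% + 2% = 61%.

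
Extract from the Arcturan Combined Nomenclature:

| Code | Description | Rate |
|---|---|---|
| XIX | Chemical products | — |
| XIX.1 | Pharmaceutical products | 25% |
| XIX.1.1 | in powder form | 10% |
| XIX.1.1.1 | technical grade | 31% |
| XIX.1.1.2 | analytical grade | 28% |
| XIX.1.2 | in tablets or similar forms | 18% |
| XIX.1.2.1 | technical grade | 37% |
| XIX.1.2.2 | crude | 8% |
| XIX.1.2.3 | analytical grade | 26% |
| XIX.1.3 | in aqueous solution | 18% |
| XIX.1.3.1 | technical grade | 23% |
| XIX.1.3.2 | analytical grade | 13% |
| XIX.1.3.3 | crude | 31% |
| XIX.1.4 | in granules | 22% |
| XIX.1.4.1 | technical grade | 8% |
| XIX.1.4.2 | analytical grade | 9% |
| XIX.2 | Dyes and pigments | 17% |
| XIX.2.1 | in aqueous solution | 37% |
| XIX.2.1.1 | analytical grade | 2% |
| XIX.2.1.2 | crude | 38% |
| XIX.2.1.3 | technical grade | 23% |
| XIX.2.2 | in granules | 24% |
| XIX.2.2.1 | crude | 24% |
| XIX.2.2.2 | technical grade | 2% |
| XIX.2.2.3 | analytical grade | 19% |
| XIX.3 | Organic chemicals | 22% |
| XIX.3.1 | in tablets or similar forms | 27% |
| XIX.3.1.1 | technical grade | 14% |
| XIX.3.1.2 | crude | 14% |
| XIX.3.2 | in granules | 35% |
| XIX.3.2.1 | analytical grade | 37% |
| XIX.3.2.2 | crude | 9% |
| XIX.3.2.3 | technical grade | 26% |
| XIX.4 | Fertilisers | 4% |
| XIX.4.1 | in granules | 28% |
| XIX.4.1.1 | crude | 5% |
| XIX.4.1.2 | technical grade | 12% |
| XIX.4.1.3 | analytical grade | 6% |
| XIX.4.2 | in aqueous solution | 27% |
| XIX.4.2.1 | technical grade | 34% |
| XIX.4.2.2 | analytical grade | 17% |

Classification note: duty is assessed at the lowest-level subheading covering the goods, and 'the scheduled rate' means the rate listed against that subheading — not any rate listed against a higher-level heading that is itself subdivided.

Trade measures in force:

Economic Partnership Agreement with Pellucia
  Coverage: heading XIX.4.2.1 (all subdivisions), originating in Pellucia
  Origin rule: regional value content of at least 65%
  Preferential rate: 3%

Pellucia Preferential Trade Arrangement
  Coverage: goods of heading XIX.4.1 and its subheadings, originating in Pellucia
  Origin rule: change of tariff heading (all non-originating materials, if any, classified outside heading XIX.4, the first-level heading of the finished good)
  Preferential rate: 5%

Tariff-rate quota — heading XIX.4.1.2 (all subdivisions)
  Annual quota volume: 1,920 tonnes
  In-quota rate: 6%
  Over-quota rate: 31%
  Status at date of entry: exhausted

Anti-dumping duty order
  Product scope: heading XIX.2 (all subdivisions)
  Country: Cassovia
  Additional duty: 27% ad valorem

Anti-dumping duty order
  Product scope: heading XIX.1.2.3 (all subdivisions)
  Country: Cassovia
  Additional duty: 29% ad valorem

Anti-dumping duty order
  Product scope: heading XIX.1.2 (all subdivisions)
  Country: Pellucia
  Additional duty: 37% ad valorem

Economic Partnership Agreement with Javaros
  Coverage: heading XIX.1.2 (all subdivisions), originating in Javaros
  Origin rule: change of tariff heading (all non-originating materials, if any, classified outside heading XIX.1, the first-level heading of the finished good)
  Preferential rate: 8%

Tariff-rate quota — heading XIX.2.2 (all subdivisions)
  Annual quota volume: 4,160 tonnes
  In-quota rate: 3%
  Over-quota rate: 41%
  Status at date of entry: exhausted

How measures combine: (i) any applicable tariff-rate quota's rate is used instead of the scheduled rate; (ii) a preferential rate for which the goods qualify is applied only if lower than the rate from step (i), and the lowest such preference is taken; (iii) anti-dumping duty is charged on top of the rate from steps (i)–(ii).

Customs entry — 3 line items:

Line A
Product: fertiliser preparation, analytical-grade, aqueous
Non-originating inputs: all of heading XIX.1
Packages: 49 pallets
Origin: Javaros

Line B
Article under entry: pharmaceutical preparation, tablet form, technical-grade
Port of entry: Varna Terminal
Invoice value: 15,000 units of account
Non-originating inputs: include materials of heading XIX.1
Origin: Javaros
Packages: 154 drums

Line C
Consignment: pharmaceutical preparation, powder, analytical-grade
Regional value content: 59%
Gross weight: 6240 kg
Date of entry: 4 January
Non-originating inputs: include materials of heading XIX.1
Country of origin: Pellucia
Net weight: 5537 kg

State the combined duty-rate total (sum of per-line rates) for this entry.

82%

Line A: fertiliser → XIX.4; aqueous → XIX.4.2; analytical-grade → XIX.4.2.2. Scheduled 17%. Javaros agreement on XIX.1.2: XIX.4.2.2 not covered. → 17%.
Line B: pharmaceutical → XIX.1; tablet form → XIX.1.2; technical-grade → XIX.1.2.1. Scheduled 37%. Javaros agreement on XIX.1.2: CTH not met. → 37%.
Line C: pharmaceutical → XIX.1; powder → XIX.1.1; analytical-grade → XIX.1.1.2. Scheduled 28%. Pellucia agreement on XIX.4.2.1: XIX.1.1.2 not covered; Pellucia agreement on XIX.4.1: XIX.1.1.2 not covered. → 28%.
Sum: 17% + 37% + 28% = 82%.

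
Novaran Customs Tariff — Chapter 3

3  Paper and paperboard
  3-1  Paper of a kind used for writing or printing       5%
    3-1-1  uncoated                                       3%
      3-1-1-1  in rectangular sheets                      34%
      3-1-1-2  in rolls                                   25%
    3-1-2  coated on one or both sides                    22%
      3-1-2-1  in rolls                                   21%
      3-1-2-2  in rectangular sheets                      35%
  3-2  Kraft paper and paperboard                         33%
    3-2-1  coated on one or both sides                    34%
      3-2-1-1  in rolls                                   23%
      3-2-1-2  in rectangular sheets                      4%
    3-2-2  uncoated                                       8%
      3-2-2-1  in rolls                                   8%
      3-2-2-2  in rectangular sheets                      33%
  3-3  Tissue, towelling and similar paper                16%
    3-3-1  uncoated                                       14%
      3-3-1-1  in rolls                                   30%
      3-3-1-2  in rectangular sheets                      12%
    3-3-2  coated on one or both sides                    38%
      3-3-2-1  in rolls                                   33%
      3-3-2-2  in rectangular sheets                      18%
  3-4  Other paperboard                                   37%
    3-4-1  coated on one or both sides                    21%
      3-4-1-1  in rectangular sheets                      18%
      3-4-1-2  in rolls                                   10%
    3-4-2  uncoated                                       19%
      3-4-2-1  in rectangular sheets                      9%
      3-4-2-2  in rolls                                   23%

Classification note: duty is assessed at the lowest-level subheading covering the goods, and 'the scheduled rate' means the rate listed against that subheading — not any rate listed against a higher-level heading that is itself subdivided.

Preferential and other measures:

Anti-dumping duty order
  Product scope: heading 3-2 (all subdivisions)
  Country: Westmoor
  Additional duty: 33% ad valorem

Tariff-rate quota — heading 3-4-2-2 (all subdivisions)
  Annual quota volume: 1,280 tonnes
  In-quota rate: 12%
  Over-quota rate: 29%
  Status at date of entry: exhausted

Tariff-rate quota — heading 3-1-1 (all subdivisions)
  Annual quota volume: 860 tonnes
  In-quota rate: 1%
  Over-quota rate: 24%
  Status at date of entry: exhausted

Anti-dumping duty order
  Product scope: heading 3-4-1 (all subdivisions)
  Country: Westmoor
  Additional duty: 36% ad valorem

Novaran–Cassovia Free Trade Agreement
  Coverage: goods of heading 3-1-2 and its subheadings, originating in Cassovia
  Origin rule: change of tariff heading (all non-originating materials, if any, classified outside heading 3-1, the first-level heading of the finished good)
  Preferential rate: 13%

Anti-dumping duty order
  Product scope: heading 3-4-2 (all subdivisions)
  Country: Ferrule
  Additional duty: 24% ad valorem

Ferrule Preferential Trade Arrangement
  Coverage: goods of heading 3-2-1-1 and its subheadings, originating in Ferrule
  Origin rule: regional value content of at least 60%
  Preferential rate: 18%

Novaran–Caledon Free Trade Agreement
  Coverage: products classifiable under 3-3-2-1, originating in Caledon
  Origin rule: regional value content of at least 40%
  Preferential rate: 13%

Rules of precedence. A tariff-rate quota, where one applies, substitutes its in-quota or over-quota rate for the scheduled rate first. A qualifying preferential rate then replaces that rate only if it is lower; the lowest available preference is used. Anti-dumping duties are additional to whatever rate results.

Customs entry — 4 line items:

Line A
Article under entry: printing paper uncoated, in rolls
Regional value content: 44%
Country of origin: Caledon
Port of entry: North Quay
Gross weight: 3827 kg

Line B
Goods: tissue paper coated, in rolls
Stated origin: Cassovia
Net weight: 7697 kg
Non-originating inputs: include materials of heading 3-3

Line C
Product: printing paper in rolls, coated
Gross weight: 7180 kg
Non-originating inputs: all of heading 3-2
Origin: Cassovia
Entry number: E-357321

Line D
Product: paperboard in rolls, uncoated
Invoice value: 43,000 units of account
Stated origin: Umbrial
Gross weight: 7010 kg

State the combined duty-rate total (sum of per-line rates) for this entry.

99%

Line A: printing paper → 3-1; uncoated → 3-1-1; in rolls → 3-1-1-2. Scheduled 25%. quota on 3-1-1 exhausted → over-quota 24%; Caledon agreement on 3-3-2-1: 3-1-1-2 not covered. → 24%.
Line B: tissue paper → 3-3; coated → 3-3-2; in rolls → 3-3-2-1. Scheduled 33%. Cassovia agreement on 3-1-2: 3-3-2-1 not covered. → 33%.
Line C: printing paper → 3-1; coated → 3-1-2; in rolls → 3-1-2-1. Scheduled 21%. Cassovia agreement on 3-1-2: CTH met → 13% available; preferential 13%. → 13%.
Line D: paperboard → 3-4; uncoated → 3-4-2; in rolls → 3-4-2-2. Scheduled 23%. quota on 3-4-2-2 exhausted → over-quota 29%. → 29%.
Sum: 24% + 33% + 13% + 29% = 99%.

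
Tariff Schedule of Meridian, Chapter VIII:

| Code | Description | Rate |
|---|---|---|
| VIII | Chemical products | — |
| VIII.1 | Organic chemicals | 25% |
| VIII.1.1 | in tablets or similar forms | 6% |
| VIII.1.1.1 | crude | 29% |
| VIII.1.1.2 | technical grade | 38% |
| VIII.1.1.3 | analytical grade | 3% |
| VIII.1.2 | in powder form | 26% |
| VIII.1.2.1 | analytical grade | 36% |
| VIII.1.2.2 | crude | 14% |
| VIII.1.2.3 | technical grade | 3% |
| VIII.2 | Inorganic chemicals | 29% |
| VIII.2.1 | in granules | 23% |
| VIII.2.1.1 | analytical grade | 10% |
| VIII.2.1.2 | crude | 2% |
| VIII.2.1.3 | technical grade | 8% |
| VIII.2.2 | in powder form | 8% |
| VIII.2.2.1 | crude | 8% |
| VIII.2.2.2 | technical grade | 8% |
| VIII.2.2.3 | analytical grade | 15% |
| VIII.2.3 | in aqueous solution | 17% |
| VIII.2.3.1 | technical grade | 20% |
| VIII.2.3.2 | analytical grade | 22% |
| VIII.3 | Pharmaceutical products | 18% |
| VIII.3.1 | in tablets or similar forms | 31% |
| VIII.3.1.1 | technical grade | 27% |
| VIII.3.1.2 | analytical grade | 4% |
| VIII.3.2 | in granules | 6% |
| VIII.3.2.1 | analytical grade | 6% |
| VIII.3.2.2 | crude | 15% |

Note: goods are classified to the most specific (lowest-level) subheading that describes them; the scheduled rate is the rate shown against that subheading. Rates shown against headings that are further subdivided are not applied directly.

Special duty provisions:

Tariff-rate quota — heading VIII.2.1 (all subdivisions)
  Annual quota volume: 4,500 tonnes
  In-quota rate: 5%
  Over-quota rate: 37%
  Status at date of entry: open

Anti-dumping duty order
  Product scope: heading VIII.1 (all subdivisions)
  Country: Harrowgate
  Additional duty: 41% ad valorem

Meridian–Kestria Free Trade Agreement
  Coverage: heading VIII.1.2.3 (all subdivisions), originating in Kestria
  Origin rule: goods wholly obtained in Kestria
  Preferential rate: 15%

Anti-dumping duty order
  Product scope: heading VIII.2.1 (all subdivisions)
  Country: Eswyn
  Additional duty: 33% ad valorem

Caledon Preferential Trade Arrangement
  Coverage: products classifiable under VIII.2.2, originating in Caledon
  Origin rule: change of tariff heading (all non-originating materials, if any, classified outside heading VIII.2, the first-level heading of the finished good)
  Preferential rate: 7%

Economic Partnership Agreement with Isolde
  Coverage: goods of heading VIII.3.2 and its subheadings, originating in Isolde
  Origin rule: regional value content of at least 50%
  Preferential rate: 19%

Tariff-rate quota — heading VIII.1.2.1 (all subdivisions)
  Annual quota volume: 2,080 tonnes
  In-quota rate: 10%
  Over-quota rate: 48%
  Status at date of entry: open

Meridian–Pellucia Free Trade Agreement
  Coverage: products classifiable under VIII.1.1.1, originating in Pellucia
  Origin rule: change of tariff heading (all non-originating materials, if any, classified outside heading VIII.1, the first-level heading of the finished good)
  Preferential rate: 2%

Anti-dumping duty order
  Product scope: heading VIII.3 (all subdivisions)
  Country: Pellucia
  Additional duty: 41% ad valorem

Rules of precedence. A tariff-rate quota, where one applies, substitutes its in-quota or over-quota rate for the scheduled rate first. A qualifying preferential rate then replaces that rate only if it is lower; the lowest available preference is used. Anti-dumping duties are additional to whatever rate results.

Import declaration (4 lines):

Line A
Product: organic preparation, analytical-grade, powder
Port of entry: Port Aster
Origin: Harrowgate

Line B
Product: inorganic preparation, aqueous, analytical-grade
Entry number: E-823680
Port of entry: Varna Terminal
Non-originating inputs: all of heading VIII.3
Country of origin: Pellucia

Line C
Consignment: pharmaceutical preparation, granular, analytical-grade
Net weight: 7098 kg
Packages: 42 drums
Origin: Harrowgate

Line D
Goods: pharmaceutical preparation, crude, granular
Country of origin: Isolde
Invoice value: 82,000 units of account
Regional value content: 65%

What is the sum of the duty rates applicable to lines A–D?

Line A: organic → VIII.1; powder → VIII.1.2; analytical-grade → VIII.1.2.1. Scheduled 36%. quota on VIII.1.2.1 open → in-quota 10%; anti-dumping (Harrowgate, VIII.1): +41%; total 10% + 41% = 51%. → 51%.
Line B: inorganic → VIII.2; aqueous → VIII.2.3; analytical-grade → VIII.2.3.2. Scheduled 22%. Pellucia agreement on VIII.1.1.1: VIII.2.3.2 not covered. → 22%.
Line C: pharmaceutical → VIII.3; granular → VIII.3.2; analytical-grade → VIII.3.2.1. Scheduled 6%. No special measure applies. → 6%.
Line D: pharmaceutical → VIII.3; granular → VIII.3.2; crude → VIII.3.2.2. Scheduled 15%. Isolde agreement on VIII.3.2: RVC ≥ 50% → 19% available; preference 19% not lower than 15% → no reduction. → 15%.
Sum: 51% + 22% + 6% + 15% = 94%.

94%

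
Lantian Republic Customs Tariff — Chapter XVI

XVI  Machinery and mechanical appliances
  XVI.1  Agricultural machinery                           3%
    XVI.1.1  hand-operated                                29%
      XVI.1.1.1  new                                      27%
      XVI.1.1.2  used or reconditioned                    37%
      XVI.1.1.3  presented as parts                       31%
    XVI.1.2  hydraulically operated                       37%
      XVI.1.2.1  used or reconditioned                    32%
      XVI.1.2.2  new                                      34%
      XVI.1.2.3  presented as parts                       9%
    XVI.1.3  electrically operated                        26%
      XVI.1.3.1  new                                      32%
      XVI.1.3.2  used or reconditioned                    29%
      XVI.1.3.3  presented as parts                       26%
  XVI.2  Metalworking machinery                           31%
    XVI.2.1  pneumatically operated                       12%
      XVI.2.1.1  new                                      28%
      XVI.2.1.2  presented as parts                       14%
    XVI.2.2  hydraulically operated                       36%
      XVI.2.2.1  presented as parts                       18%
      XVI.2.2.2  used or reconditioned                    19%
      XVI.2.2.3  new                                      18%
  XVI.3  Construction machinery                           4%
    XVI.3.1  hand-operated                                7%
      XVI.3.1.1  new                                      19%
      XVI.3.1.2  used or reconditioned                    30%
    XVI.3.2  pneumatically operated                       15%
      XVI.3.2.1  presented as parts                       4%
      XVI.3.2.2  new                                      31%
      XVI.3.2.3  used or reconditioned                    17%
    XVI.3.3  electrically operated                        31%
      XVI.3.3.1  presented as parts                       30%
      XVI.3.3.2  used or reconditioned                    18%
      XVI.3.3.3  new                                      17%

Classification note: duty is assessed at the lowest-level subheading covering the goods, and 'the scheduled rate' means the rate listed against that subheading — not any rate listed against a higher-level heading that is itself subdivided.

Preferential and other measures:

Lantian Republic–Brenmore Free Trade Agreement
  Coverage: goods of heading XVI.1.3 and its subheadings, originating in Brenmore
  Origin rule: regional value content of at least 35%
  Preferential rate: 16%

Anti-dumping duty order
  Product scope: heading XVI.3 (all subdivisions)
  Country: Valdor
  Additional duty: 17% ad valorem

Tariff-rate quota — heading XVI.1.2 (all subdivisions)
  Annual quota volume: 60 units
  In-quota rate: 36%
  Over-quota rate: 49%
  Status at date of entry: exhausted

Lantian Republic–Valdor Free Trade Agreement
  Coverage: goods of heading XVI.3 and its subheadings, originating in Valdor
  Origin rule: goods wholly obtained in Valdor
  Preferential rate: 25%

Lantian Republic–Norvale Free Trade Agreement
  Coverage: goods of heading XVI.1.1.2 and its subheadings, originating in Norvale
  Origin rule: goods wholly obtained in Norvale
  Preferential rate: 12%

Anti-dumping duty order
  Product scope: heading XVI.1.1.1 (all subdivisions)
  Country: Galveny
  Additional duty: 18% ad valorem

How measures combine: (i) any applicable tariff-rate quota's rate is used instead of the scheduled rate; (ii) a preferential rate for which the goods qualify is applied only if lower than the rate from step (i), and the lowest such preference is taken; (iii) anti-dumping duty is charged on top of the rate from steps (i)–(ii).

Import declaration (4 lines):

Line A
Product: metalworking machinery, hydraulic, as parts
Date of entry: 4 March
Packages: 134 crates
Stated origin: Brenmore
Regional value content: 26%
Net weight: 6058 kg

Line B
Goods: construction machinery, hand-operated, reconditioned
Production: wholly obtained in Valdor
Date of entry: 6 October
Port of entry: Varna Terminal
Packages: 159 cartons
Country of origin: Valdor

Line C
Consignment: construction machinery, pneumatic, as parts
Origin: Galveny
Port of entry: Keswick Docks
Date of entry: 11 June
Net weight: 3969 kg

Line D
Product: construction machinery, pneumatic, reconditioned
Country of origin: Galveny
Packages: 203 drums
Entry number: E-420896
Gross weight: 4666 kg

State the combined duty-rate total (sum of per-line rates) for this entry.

Line A: metalworking → XVI.2; hydraulic → XVI.2.2; as parts → XVI.2.2.1. Scheduled 18%. Brenmore agreement on XVI.1.3: XVI.2.2.1 not covered. → 18%.
Line B: construction → XVI.3; hand-operated → XVI.3.1; reconditioned → XVI.3.1.2. Scheduled 30%. Valdor agreement on XVI.3: wholly obtained → 25% available; preferential 25%; anti-dumping (Valdor, XVI.3): +17%; total 25% + 17% = 42%. → 42%.
Line C: construction → XVI.3; pneumatic → XVI.3.2; as parts → XVI.3.2.1. Scheduled 4%. No special measure applies. → 4%.
Line D: construction → XVI.3; pneumatic → XVI.3.2; reconditioned → XVI.3.2.3. Scheduled 17%. No special measure applies. → 17%.
Sum: 18% + 42% + 4% + 17% = 81%.

81%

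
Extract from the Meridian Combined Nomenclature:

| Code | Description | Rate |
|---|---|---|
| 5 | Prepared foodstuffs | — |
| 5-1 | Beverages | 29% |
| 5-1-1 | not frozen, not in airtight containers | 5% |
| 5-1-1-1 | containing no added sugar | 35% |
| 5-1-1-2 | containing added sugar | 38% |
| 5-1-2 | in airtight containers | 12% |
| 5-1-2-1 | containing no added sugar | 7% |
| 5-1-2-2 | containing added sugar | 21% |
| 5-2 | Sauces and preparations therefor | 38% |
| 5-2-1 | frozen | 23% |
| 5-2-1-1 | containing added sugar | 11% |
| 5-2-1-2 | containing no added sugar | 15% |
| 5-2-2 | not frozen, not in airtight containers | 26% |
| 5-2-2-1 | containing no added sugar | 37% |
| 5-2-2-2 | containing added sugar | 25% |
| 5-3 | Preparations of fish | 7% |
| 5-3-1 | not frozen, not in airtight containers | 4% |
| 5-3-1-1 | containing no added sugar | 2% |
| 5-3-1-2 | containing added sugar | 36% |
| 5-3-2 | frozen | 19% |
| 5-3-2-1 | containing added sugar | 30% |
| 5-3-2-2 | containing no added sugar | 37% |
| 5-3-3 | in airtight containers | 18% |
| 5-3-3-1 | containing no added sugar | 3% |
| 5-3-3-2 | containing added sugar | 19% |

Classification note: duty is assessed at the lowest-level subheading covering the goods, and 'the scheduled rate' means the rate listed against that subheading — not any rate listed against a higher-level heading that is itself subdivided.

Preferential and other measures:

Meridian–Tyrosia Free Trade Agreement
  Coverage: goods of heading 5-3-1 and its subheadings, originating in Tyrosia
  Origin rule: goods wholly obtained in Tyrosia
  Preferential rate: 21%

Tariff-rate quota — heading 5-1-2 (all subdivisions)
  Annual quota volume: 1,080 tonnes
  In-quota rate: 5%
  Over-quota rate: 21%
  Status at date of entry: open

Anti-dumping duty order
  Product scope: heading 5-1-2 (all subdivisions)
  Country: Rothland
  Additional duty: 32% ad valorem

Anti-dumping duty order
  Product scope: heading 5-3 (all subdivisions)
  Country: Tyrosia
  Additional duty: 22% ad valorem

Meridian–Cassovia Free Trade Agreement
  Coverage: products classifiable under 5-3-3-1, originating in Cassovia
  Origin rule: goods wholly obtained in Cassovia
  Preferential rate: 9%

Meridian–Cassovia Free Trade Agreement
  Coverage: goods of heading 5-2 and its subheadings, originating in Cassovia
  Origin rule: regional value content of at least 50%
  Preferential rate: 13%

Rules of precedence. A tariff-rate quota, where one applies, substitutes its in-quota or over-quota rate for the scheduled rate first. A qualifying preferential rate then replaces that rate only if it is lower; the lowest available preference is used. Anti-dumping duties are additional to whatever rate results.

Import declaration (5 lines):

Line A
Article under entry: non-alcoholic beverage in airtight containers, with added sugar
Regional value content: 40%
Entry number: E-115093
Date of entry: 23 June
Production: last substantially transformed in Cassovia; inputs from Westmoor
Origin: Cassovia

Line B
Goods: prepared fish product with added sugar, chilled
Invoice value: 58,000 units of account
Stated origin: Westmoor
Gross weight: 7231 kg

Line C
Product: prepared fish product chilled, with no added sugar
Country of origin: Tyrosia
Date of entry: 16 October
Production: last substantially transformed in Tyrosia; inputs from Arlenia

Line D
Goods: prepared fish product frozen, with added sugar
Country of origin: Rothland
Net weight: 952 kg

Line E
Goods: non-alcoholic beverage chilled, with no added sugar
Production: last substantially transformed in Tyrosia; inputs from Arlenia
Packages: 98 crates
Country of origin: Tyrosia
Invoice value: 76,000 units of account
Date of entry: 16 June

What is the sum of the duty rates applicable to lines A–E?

130%

Line A: non-alcoholic beverage → 5-1; in airtight containers → 5-1-2; with added sugar → 5-1-2-2. Scheduled 21%. quota on 5-1-2 open → in-quota 5%; Cassovia agreement on 5-3-3-1: 5-1-2-2 not covered; Cassovia agreement on 5-2: 5-1-2-2 not covered. → 5%.
Line B: prepared fish product → 5-3; chilled → 5-3-1; with added sugar → 5-3-1-2. Scheduled 36%. No special measure applies. → 36%.
Line C: prepared fish product → 5-3; chilled → 5-3-1; with no added sugar → 5-3-1-1. Scheduled 2%. Tyrosia agreement on 5-3-1: not wholly obtained; anti-dumping (Tyrosia, 5-3): +22%; total 2% + 22% = 24%. → 24%.
Line D: prepared fish product → 5-3; frozen → 5-3-2; with added sugar → 5-3-2-1. Scheduled 30%. No special measure applies. → 30%.
Line E: non-alcoholic beverage → 5-1; chilled → 5-1-1; with no added sugar → 5-1-1-1. Scheduled 35%. Tyrosia agreement on 5-3-1: 5-1-1-1 not covered. → 35%.
Sum: 5% + 36% + 24% + 30% + 35% = 130%.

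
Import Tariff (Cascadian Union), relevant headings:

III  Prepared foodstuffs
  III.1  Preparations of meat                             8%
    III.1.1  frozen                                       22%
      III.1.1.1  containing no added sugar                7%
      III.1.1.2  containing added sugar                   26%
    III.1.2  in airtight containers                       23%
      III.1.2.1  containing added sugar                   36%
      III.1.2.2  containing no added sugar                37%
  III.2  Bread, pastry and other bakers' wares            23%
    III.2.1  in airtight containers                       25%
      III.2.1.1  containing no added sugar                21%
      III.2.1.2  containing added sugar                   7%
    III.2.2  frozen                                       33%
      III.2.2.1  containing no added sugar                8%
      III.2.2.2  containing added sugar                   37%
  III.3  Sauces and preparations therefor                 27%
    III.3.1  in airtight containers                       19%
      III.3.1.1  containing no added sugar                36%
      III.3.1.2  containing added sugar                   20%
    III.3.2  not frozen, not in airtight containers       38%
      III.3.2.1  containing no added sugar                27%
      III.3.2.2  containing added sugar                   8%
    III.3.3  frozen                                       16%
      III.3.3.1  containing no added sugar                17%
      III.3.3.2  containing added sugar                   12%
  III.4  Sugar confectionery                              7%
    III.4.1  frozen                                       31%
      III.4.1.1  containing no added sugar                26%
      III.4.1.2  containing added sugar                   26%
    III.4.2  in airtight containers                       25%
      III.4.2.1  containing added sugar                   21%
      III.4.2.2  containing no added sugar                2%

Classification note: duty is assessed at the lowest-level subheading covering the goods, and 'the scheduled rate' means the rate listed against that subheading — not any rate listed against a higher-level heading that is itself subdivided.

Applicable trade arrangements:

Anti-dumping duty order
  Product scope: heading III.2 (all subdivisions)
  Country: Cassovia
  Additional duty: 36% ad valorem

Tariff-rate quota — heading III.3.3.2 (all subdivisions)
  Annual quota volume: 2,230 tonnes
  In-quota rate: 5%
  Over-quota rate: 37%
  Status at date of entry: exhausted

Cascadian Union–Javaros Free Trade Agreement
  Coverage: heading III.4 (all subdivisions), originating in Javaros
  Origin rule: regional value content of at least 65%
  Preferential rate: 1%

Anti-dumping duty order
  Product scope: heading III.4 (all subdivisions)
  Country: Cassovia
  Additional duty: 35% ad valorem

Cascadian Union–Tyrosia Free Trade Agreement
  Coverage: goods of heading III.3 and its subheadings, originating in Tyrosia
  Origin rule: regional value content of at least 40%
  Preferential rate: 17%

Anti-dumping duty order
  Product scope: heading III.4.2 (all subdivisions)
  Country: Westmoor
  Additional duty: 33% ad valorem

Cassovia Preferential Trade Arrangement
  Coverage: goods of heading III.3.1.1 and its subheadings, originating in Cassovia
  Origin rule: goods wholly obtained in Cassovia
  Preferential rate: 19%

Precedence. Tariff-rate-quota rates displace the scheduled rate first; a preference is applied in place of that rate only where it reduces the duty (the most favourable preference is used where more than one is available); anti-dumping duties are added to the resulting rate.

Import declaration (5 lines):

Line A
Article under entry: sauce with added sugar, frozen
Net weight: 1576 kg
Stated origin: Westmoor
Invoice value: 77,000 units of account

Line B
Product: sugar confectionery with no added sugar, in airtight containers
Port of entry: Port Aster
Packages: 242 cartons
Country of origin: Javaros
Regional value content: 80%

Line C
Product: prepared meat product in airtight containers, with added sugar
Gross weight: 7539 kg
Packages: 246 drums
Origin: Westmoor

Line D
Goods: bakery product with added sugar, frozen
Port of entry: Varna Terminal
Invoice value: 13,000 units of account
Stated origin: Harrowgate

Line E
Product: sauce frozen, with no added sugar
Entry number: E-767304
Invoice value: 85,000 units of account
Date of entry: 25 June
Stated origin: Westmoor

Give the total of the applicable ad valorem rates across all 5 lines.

128%

Line A: sauce → III.3; frozen → III.3.3; with added sugar → III.3.3.2. Scheduled 12%. quota on III.3.3.2 exhausted → over-quota 37%. → 37%.
Line B: sugar confectionery → III.4; in airtight containers → III.4.2; with no added sugar → III.4.2.2. Scheduled 2%. Javaros agreement on III.4: RVC ≥ 65% → 1% available; preferential 1%. → 1%.
Line C: prepared meat product → III.1; in airtight containers → III.1.2; with added sugar → III.1.2.1. Scheduled 36%. No special measure applies. → 36%.
Line D: bakery product → III.2; frozen → III.2.2; with added sugar → III.2.2.2. Scheduled 37%. No special measure applies. → 37%.
Line E: sauce → III.3; frozen → III.3.3; with no added sugar → III.3.3.1. Scheduled 17%. No special measure applies. → 17%.
Sum: 37% + 1% + 36% + 37% + 17% = 128%.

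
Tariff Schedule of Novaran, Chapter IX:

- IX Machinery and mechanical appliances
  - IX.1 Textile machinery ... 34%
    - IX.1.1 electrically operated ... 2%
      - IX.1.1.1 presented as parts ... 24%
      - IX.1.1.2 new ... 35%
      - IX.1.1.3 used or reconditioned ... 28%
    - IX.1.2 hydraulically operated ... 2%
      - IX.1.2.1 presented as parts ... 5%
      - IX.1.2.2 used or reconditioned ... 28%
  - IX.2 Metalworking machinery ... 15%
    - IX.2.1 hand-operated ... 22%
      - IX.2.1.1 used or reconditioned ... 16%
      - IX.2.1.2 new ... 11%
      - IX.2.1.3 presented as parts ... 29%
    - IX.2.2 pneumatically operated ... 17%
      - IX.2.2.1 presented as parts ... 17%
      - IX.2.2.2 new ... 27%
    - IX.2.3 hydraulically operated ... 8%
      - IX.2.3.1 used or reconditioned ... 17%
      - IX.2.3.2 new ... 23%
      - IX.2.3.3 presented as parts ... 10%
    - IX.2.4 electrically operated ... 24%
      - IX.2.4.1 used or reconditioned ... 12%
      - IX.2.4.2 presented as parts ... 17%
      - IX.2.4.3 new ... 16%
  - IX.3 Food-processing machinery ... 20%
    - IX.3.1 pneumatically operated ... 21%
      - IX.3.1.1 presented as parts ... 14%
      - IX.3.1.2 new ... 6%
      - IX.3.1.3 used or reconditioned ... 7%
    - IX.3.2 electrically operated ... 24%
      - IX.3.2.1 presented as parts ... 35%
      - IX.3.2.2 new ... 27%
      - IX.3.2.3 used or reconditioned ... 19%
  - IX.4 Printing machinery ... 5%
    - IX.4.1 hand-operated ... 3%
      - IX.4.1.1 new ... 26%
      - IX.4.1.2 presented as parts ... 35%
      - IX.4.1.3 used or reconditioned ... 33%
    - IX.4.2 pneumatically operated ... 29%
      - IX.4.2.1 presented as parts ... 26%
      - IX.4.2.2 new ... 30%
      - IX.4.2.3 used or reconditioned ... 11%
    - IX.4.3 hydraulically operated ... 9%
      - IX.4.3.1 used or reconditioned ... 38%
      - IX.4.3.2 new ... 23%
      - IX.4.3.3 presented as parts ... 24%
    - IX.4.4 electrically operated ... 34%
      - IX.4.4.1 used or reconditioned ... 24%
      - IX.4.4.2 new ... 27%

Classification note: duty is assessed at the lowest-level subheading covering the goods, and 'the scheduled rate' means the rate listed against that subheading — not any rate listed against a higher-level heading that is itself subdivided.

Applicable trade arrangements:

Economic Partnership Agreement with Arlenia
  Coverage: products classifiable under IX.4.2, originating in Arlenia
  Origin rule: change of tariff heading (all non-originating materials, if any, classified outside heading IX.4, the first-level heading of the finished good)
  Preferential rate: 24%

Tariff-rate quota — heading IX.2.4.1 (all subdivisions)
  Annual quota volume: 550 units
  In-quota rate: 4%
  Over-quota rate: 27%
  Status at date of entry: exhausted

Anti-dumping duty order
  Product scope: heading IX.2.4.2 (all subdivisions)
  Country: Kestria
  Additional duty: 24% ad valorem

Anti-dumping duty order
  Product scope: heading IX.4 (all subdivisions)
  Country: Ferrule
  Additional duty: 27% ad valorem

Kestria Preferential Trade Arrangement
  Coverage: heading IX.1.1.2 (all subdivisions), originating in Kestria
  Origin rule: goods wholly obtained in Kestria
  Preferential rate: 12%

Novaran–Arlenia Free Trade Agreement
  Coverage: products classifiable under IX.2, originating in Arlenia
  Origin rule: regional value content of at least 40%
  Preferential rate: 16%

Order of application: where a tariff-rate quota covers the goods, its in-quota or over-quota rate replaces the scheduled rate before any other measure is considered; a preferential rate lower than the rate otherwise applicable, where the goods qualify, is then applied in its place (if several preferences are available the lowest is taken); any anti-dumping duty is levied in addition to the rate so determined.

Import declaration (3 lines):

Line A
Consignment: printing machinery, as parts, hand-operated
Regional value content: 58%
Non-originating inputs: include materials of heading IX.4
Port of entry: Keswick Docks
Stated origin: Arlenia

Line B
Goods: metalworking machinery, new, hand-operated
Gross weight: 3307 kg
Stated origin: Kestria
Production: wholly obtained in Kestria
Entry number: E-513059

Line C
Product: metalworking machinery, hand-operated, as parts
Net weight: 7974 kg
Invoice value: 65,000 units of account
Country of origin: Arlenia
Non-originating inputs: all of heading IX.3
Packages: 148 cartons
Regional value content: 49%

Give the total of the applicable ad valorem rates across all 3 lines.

Line A: printing → IX.4; hand-operated → IX.4.1; as parts → IX.4.1.2. Scheduled 35%. Arlenia agreement on IX.4.2: IX.4.1.2 not covered; Arlenia agreement on IX.2: IX.4.1.2 not covered. → 35%.
Line B: metalworking → IX.2; hand-operated → IX.2.1; new → IX.2.1.2. Scheduled 11%. Kestria agreement on IX.1.1.2: IX.2.1.2 not covered. → 11%.
Line C: metalworking → IX.2; hand-operated → IX.2.1; as parts → IX.2.1.3. Scheduled 29%. Arlenia agreement on IX.4.2: IX.2.1.3 not covered; Arlenia agreement on IX.2: RVC ≥ 40% → 16% available; preferential 16%. → 16%.
Sum: 35% + 11% + 16% = 62%.

62%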